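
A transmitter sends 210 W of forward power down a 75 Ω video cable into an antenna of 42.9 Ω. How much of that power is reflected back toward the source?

P_reflected ≈ 15.6 W

Γ = (42.9 − 75)/(42.9 + 75) = -0.272
|Γ|² = 0.0741
P_refl = |Γ|²·P_inc = 15.6 W, P_del = (1 − |Γ|²)·P_inc = 194 W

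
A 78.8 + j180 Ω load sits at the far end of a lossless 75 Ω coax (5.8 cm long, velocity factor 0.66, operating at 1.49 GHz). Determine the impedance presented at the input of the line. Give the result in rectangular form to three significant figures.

λ = v/f = 0.66·c / 1.49 GHz = 0.133 m
βl = 2π·l/λ = 2π × 0.436 = 157°
tan(βl) = tan(157°) = -0.422
Z_in = Z_0·(Z_L + jZ_0·tanβl)/(Z_0 + jZ_L·tanβl)
     = 75·(78.8 + j148)/(151 − j33.2)

Z_in ≈ 21.9 + j78.5 Ω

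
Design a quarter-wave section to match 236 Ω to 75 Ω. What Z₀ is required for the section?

Z_qwt = √(Z_0·R_L) = √(75 × 236) = √17700

Z_qwt ≈ 133 Ω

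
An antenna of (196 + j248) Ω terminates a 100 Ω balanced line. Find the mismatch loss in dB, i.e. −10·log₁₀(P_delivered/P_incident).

mismatch loss ≈ 2.79 dB

Γ = (96 + j248)/(296 + j248), |Γ| = 0.689
|Γ|² = 0.474, so P_del/P_inc = 1 − |Γ|² = 0.526
ML = −10·log₁₀(1 − |Γ|²)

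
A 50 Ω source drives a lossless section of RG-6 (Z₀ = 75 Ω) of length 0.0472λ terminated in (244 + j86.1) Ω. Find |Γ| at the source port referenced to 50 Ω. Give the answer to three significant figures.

βl = 2π × 0.0472 = 17°
tan(βl) = 0.306
Z_in = Z_0·(Z_L + jZ_0·tanβl)/(Z_0 + jZ_L·tanβl) = 189 − j122 Ω
Γ_s = (Z_in − Z_s)/(Z_in + Z_s) = (139 − j122)/(239 − j122), |Γ_s| = 0.689

|Γ| ≈ 0.689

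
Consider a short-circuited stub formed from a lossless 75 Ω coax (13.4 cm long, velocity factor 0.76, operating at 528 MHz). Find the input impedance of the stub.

Z_in ≈ −j188 Ω

λ = v/f = 0.76·c / 528 MHz = 0.432 m
βl = 2π·l/λ = 2π × 0.31 = 112°
tan(βl) = -2.51
For a short-circuited stub, Z_in = jZ_0·tan(βl)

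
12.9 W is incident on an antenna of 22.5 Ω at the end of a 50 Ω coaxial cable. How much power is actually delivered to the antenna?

Γ = (22.5 − 50)/(22.5 + 50) = -0.379
|Γ|² = 0.144
P_refl = |Γ|²·P_inc = 1.86 W, P_del = (1 − |Γ|²)·P_inc = 11 W

P_delivered ≈ 11 W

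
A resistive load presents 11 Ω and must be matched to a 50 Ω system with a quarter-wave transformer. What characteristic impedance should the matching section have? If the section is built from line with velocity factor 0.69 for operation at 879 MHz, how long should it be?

Z_qwt ≈ 23.5 Ω; length ≈ 5.89 cm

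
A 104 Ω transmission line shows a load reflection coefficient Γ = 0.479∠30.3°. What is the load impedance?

Z_L ≈ 199 + j125 Ω

Z_L = Z_0·(1 + Γ)/(1 − Γ) = 104·(1.41 + j0.242)/(0.586 − j0.242)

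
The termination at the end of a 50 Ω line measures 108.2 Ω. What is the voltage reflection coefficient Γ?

Γ = 0.368

Γ = (Z_L − Z_0)/(Z_L + Z_0) = (108.2 − 50)/(108.2 + 50) = 58.2/158.2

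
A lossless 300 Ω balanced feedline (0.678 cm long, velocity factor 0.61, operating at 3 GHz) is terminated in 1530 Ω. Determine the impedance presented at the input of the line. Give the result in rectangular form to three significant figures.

λ = v/f = 0.61·c / 3 GHz = 0.061 m
βl = 2π·l/λ = 2π × 0.111 = 40°
tan(βl) = tan(40°) = 0.839
Z_in = Z_0·(Z_L + jZ_0·tanβl)/(Z_0 + jZ_L·tanβl)
     = 300·(1530 + j252)/(300 + j1280)

Z_in ≈ 135 − j326 Ω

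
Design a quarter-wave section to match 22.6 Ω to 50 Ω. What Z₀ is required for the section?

Z_qwt = √(Z_0·R_L) = √(50 × 22.6) = √1130

Z_qwt ≈ 33.6 Ω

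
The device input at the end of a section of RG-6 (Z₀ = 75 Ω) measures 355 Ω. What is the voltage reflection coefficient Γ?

Γ = (Z_L − Z_0)/(Z_L + Z_0) = (355 − 75)/(355 + 75) = 280/430

Γ = 0.651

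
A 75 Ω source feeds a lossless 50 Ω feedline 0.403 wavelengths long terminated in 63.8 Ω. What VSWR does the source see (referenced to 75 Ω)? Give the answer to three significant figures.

βl = 2π × 0.403 = 145°
tan(βl) = -0.698
Z_in = Z_0·(Z_L + jZ_0·tanβl)/(Z_0 + jZ_L·tanβl) = 52.9 + j12.2 Ω
Γ_s = (Z_in − Z_s)/(Z_in + Z_s) = (-22.1 + j12.2)/(128 + j12.2), |Γ_s| = 0.196
VSWR = (1 + |Γ_s|)/(1 − |Γ_s|)

VSWR ≈ 1.49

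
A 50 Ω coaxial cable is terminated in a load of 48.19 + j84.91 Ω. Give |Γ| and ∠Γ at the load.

Γ = (Z_L − Z_0)/(Z_L + Z_0) = (-1.81 + j84.91)/(98.19 + j84.91)
|Γ| = 84.9/130 = 0.654

Γ ≈ 0.654 ∠ 50.4°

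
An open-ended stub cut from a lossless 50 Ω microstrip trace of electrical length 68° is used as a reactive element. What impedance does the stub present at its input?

Z_in ≈ −j20.2 Ω

tan(βl) = 2.48
For an open-ended stub, Z_in = −jZ_0·cot(βl) = −jZ_0/tan(βl)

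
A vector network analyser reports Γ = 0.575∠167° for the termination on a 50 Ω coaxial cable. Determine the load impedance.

Z_L = Z_0·(1 + Γ)/(1 − Γ) = 50·(0.44 + j0.129)/(1.56 − j0.129)

Z_L ≈ 13.7 + j5.28 Ω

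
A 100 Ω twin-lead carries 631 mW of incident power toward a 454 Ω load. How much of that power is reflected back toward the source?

P_reflected ≈ 258 mW

Γ = (454 − 100)/(454 + 100) = 0.639
|Γ|² = 0.408
P_refl = |Γ|²·P_inc = 258 mW, P_del = (1 − |Γ|²)·P_inc = 373 mW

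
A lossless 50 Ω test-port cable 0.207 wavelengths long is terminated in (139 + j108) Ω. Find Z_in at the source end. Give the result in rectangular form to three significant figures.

βl = 2π × 0.207 = 74.5°
tan(βl) = tan(74.5°) = 3.61
Z_in = Z_0·(Z_L + jZ_0·tanβl)/(Z_0 + jZ_L·tanβl)
     = 50·(139 + j289)/(-340 + j502)

Z_in ≈ 13.3 − j22.8 Ω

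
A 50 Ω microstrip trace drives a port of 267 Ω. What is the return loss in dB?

Γ = (267 − 50)/(267 + 50) = 0.685
RL = −20·log₁₀|Γ| = −20·log₁₀(0.685)

RL ≈ 3.29 dB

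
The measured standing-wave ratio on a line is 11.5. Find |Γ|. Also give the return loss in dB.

|Γ| = (S − 1)/(S + 1) = (11.5 − 1)/(11.5 + 1) = 10.5/12.5
RL = −20·log₁₀|Γ| = −20·log₁₀(0.84)

|Γ| ≈ 0.84; return loss ≈ 1.51 dB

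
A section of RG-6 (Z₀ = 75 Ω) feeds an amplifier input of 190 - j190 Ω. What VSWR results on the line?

VSWR ≈ 5.27

Γ = (Z_L − Z_0)/(Z_L + Z_0) = (115 − j190)/(265 − j190)
|Γ| = 222/326 = 0.681
VSWR = (1 + |Γ|)/(1 − |Γ|) = 1.68/0.319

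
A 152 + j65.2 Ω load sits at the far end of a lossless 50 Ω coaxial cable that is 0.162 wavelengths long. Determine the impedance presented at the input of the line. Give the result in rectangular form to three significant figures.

βl = 2π × 0.162 = 58.3°
tan(βl) = tan(58.3°) = 1.62
Z_in = Z_0·(Z_L + jZ_0·tanβl)/(Z_0 + jZ_L·tanβl)
     = 50·(152 + j146)/(-55.7 + j246)

Z_in ≈ 21.6 − j35.7 Ω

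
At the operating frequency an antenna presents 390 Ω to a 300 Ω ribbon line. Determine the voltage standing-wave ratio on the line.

VSWR ≈ 1.3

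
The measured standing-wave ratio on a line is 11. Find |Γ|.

|Γ| = (S − 1)/(S + 1) = (11 − 1)/(11 + 1) = 10/12

|Γ| ≈ 0.833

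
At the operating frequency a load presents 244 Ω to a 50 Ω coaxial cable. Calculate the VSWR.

Γ = (244 − 50)/(244 + 50) = 0.66
VSWR = (1 + 0.66)/(1 − 0.66)

VSWR ≈ 4.88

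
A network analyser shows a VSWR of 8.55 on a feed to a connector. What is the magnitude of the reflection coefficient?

|Γ| = (S − 1)/(S + 1) = (8.55 − 1)/(8.55 + 1) = 7.55/9.55

|Γ| ≈ 0.791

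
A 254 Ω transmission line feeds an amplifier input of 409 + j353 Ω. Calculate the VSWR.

Γ = (Z_L − Z_0)/(Z_L + Z_0) = (155 + j353)/(663 + j353)
|Γ| = 386/751 = 0.513
VSWR = (1 + |Γ|)/(1 − |Γ|) = 1.51/0.487

VSWR ≈ 3.11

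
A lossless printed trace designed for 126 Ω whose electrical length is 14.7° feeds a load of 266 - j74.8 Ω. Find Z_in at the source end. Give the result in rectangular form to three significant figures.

tan(βl) = tan(14.7°) = 0.262
Z_in = Z_0·(Z_L + jZ_0·tanβl)/(Z_0 + jZ_L·tanβl)
     = 126·(266 − j41.7)/(146 + j69.8)

Z_in ≈ 173 − j119 Ω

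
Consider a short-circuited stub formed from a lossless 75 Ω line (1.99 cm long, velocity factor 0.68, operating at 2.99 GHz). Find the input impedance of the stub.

λ = v/f = 0.68·c / 2.99 GHz = 0.0682 m
βl = 2π·l/λ = 2π × 0.292 = 105°
tan(βl) = -3.73
For a short-circuited stub, Z_in = jZ_0·tan(βl)

Z_in ≈ −j280 Ω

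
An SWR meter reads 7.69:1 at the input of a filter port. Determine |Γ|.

|Γ| = (S − 1)/(S + 1) = (7.69 − 1)/(7.69 + 1) = 6.69/8.69

|Γ| ≈ 0.77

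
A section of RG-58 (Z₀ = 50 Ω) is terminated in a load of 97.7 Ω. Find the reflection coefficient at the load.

Γ = 0.323

Γ = (Z_L − Z_0)/(Z_L + Z_0) = (97.7 − 50)/(97.7 + 50) = 47.7/147.7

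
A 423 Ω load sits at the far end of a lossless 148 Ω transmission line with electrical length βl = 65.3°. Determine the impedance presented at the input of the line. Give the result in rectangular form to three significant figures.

tan(βl) = tan(65.3°) = 2.17
Z_in = Z_0·(Z_L + jZ_0·tanβl)/(Z_0 + jZ_L·tanβl)
     = 148·(423 + j322)/(148 + j920)

Z_in ≈ 61.2 − j58.2 Ω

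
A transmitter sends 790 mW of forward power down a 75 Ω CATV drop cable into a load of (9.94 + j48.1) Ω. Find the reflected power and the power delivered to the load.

P_reflected ≈ 543 mW; P_delivered ≈ 247 mW

|Γ| = |(-65.06 + j48.1)/(84.94 + j48.1)| = 0.829
|Γ|² = 0.687
P_refl = |Γ|²·P_inc = 543 mW, P_del = (1 − |Γ|²)·P_inc = 247 mW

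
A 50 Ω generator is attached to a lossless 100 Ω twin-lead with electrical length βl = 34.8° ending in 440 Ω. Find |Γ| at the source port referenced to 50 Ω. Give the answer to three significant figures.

|Γ| ≈ 0.741

tan(βl) = 0.695
Z_in = Z_0·(Z_L + jZ_0·tanβl)/(Z_0 + jZ_L·tanβl) = 63 − j123 Ω
Γ_s = (Z_in − Z_s)/(Z_in + Z_s) = (13 − j123)/(113 − j123), |Γ_s| = 0.741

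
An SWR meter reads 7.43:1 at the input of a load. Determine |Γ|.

|Γ| ≈ 0.763

|Γ| = (S − 1)/(S + 1) = (7.43 − 1)/(7.43 + 1) = 6.43/8.43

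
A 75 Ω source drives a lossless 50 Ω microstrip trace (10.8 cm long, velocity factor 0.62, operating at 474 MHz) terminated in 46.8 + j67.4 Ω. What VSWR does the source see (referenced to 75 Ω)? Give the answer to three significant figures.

λ = v/f = 0.62·c / 474 MHz = 0.392 m
βl = 2π·l/λ = 2π × 0.275 = 99.1°
tan(βl) = -6.26
Z_in = Z_0·(Z_L + jZ_0·tanβl)/(Z_0 + jZ_L·tanβl) = 15.2 − j16.6 Ω
Γ_s = (Z_in − Z_s)/(Z_in + Z_s) = (-59.8 − j16.6)/(90.2 − j16.6), |Γ_s| = 0.676
VSWR = (1 + |Γ_s|)/(1 − |Γ_s|)

VSWR ≈ 5.17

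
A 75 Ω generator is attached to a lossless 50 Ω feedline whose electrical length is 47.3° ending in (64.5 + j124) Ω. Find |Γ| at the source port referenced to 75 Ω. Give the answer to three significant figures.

tan(βl) = 1.08
Z_in = Z_0·(Z_L + jZ_0·tanβl)/(Z_0 + jZ_L·tanβl) = 29.2 − j81.4 Ω
Γ_s = (Z_in − Z_s)/(Z_in + Z_s) = (-45.8 − j81.4)/(104 − j81.4), |Γ_s| = 0.706

|Γ| ≈ 0.706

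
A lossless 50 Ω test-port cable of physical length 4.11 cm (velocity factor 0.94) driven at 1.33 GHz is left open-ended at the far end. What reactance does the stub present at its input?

X_in ≈ -18.4 Ω (capacitive)

λ = v/f = 0.94·c / 1.33 GHz = 0.212 m
βl = 2π·l/λ = 2π × 0.194 = 69.8°
tan(βl) = 2.72
For an open-ended stub, Z_in = −jZ_0·cot(βl) = −jZ_0/tan(βl)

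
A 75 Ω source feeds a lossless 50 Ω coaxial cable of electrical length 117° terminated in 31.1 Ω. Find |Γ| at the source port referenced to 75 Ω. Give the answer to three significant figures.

tan(βl) = -1.96
Z_in = Z_0·(Z_L + jZ_0·tanβl)/(Z_0 + jZ_L·tanβl) = 60.6 − j24.2 Ω
Γ_s = (Z_in − Z_s)/(Z_in + Z_s) = (-14.4 − j24.2)/(136 − j24.2), |Γ_s| = 0.204

|Γ| ≈ 0.204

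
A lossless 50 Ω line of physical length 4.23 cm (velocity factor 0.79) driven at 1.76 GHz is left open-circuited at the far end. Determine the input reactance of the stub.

λ = v/f = 0.79·c / 1.76 GHz = 0.135 m
βl = 2π·l/λ = 2π × 0.314 = 113°
tan(βl) = -2.35
For an open-circuited stub, Z_in = −jZ_0·cot(βl) = −jZ_0/tan(βl)

X_in ≈ 21.3 Ω (inductive)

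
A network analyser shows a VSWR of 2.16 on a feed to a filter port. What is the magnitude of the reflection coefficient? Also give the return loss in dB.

|Γ| ≈ 0.367; return loss ≈ 8.7 dB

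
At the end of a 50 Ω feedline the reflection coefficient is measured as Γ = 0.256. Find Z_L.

Z_L = Z_0·(1 + Γ)/(1 − Γ) = 50·(1.26)/(0.744)

Z_L ≈ 84.4 Ω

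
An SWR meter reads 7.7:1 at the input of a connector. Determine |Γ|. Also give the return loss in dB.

|Γ| = (S − 1)/(S + 1) = (7.7 − 1)/(7.7 + 1) = 6.7/8.7
RL = −20·log₁₀|Γ| = −20·log₁₀(0.77)

|Γ| ≈ 0.77; return loss ≈ 2.27 dB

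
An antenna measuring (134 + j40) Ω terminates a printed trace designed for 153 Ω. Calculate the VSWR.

Γ = (Z_L − Z_0)/(Z_L + Z_0) = (-19 + j40)/(287 + j40)
|Γ| = 44.3/290 = 0.153
VSWR = (1 + |Γ|)/(1 − |Γ|) = 1.15/0.847

VSWR ≈ 1.36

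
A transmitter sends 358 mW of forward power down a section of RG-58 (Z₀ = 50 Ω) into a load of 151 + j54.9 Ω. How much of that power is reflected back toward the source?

|Γ| = |(101 + j54.9)/(201 + j54.9)| = 0.552
|Γ|² = 0.304
P_refl = |Γ|²·P_inc = 109 mW, P_del = (1 − |Γ|²)·P_inc = 249 mW

P_reflected ≈ 109 mW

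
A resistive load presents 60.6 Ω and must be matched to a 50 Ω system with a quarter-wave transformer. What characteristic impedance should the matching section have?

Z_qwt ≈ 55 Ω

Z_qwt = √(Z_0·R_L) = √(50 × 60.6) = √3030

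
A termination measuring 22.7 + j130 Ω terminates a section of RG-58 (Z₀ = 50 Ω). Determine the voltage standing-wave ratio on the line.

Γ = (Z_L − Z_0)/(Z_L + Z_0) = (-27.3 + j130)/(72.7 + j130)
|Γ| = 133/149 = 0.892
VSWR = (1 + |Γ|)/(1 − |Γ|) = 1.89/0.108

VSWR ≈ 17.5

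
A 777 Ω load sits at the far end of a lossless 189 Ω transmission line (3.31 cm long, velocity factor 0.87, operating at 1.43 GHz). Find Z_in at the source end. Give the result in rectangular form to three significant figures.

Z_in ≈ 55 − j80.8 Ω

λ = v/f = 0.87·c / 1.43 GHz = 0.183 m
βl = 2π·l/λ = 2π × 0.181 = 65.3°
tan(βl) = tan(65.3°) = 2.17
Z_in = Z_0·(Z_L + jZ_0·tanβl)/(Z_0 + jZ_L·tanβl)
     = 189·(777 + j411)/(189 + j1690)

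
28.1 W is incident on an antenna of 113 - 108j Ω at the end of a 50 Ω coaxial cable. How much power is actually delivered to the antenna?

P_delivered ≈ 16.6 W

|Γ| = |(63 − j108)/(163 − j108)| = 0.639
|Γ|² = 0.409
P_refl = |Γ|²·P_inc = 11.5 W, P_del = (1 − |Γ|²)·P_inc = 16.6 W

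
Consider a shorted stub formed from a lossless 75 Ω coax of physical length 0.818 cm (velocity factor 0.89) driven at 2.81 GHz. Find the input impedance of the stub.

λ = v/f = 0.89·c / 2.81 GHz = 0.095 m
βl = 2π·l/λ = 2π × 0.0861 = 31°
tan(βl) = 0.601
For a shorted stub, Z_in = jZ_0·tan(βl)

Z_in ≈ +j45.1 Ω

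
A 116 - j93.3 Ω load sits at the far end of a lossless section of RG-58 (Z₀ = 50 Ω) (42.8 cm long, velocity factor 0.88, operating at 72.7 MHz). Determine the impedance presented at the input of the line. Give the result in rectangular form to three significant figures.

λ = v/f = 0.88·c / 72.7 MHz = 3.63 m
βl = 2π·l/λ = 2π × 0.118 = 42.4°
tan(βl) = tan(42.4°) = 0.914
Z_in = Z_0·(Z_L + jZ_0·tanβl)/(Z_0 + jZ_L·tanβl)
     = 50·(116 − j47.6)/(135 + j106)

Z_in ≈ 18 − j31.7 Ω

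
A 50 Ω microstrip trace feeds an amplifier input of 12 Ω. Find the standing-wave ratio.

Γ = (12 − 50)/(12 + 50) = -0.613
VSWR = (1 + 0.613)/(1 − 0.613)

VSWR ≈ 4.17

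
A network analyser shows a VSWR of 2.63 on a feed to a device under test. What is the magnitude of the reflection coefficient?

|Γ| = (S − 1)/(S + 1) = (2.63 − 1)/(2.63 + 1) = 1.63/3.63

|Γ| ≈ 0.449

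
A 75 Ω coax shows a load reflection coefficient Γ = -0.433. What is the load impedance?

Z_L ≈ 29.7 Ω

Z_L = Z_0·(1 + Γ)/(1 − Γ) = 75·(0.567)/(1.43)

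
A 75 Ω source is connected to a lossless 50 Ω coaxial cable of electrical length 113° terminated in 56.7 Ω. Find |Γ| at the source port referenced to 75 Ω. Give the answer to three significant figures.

|Γ| ≈ 0.246

tan(βl) = -2.36
Z_in = Z_0·(Z_L + jZ_0·tanβl)/(Z_0 + jZ_L·tanβl) = 45.6 + j4.14 Ω
Γ_s = (Z_in − Z_s)/(Z_in + Z_s) = (-29.4 + j4.14)/(121 + j4.14), |Γ_s| = 0.246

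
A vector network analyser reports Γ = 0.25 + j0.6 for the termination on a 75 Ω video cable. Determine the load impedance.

Z_L ≈ 47 + j97.6 Ω

Z_L = Z_0·(1 + Γ)/(1 − Γ) = 75·(1.25 + j0.6)/(0.75 − j0.6)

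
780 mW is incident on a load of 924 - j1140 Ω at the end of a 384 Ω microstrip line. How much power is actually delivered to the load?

|Γ| = |(540 − j1140)/(1308 − j1140)| = 0.727
|Γ|² = 0.529
P_refl = |Γ|²·P_inc = 412 mW, P_del = (1 − |Γ|²)·P_inc = 368 mW

P_delivered ≈ 368 mW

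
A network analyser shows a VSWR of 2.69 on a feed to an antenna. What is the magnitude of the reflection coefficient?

|Γ| ≈ 0.458

|Γ| = (S − 1)/(S + 1) = (2.69 − 1)/(2.69 + 1) = 1.69/3.69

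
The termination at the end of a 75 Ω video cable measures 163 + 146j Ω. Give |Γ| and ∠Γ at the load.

Γ ≈ 0.611 ∠ 27.4°

Γ = (Z_L − Z_0)/(Z_L + Z_0) = (88 + j146)/(238 + j146)
|Γ| = 170/279 = 0.611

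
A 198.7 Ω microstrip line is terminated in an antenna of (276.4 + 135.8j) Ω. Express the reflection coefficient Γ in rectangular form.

Γ = (Z_L − Z_0)/(Z_L + Z_0) = (77.7 + j135.8)/(475.1 + j135.8)

Γ ≈ 0.227 + j0.221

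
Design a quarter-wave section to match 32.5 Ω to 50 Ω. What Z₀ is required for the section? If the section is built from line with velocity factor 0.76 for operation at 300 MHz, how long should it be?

Z_qwt ≈ 40.3 Ω; length ≈ 19 cm

Z_qwt = √(Z_0·R_L) = √(50 × 32.5) = √1625
λ = 0.76·c/f = 0.76 m, so l = λ/4 = 0.19 m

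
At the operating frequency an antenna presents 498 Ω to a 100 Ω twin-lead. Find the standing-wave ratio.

VSWR ≈ 4.98

Γ = (498 − 100)/(498 + 100) = 0.666
VSWR = (1 + 0.666)/(1 − 0.666)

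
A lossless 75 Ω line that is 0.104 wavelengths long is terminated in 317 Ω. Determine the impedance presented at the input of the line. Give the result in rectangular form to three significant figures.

βl = 2π × 0.104 = 37.4°
tan(βl) = tan(37.4°) = 0.766
Z_in = Z_0·(Z_L + jZ_0·tanβl)/(Z_0 + jZ_L·tanβl)
     = 75·(317 + j57.4)/(75 + j243)

Z_in ≈ 43.8 − j84.4 Ω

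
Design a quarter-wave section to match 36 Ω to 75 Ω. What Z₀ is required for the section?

Z_qwt ≈ 52 Ω

Z_qwt = √(Z_0·R_L) = √(75 × 36) = √2700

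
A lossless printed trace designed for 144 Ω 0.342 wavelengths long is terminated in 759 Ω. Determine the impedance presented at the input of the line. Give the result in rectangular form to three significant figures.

βl = 2π × 0.342 = 123°
tan(βl) = tan(123°) = -1.53
Z_in = Z_0·(Z_L + jZ_0·tanβl)/(Z_0 + jZ_L·tanβl)
     = 144·(759 − j221)/(144 − j1160)

Z_in ≈ 38.4 + j89.2 Ω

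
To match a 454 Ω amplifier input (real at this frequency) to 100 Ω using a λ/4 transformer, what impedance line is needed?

Z_qwt = √(Z_0·R_L) = √(100 × 454) = √45400

Z_qwt ≈ 213 Ω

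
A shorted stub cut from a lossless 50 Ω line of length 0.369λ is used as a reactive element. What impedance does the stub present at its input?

βl = 2π × 0.369 = 133°
tan(βl) = -1.08
For a shorted stub, Z_in = jZ_0·tan(βl)

Z_in ≈ −j53.9 Ω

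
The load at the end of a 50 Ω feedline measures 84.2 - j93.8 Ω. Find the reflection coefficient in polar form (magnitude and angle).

Γ = (Z_L − Z_0)/(Z_L + Z_0) = (34.2 − j93.8)/(134.2 − j93.8)
|Γ| = 99.8/164 = 0.61

Γ ≈ 0.61 ∠ -35°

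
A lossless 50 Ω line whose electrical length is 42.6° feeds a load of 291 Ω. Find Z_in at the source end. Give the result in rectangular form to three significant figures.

Z_in ≈ 18.1 − j51 Ω

tan(βl) = tan(42.6°) = 0.92
Z_in = Z_0·(Z_L + jZ_0·tanβl)/(Z_0 + jZ_L·tanβl)
     = 50·(291 + j46)/(50 + j268)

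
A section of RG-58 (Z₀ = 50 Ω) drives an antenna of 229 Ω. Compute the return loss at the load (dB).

Γ = (229 − 50)/(229 + 50) = 0.642
RL = −20·log₁₀|Γ| = −20·log₁₀(0.642)

RL ≈ 3.86 dB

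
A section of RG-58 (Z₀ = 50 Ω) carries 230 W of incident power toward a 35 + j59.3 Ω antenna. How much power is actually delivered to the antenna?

|Γ| = |(-15 + j59.3)/(85 + j59.3)| = 0.59
|Γ|² = 0.348
P_refl = |Γ|²·P_inc = 80.1 W, P_del = (1 − |Γ|²)·P_inc = 150 W

P_delivered ≈ 150 W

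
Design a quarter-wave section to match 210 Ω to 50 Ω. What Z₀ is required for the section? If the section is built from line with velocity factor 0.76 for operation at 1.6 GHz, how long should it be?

Z_qwt ≈ 102 Ω; length ≈ 3.56 cm

Z_qwt = √(Z_0·R_L) = √(50 × 210) = √10500
λ = 0.76·c/f = 0.142 m, so l = λ/4 = 0.0356 m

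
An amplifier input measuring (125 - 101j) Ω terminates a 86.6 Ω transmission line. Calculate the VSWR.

VSWR ≈ 2.71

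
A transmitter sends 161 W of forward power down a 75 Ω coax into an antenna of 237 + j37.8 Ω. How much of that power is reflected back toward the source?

|Γ| = |(162 + j37.8)/(312 + j37.8)| = 0.529
|Γ|² = 0.28
P_refl = |Γ|²·P_inc = 45.1 W, P_del = (1 − |Γ|²)·P_inc = 116 W

P_reflected ≈ 45.1 W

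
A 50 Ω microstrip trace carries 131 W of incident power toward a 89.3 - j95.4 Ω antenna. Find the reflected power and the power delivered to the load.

|Γ| = |(39.3 − j95.4)/(139.3 − j95.4)| = 0.611
|Γ|² = 0.373
P_refl = |Γ|²·P_inc = 48.9 W, P_del = (1 − |Γ|²)·P_inc = 82.1 W

P_reflected ≈ 48.9 W; P_delivered ≈ 82.1 W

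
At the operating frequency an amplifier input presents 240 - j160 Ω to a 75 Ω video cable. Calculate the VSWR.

Γ = (Z_L − Z_0)/(Z_L + Z_0) = (165 − j160)/(315 − j160)
|Γ| = 230/353 = 0.651
VSWR = (1 + |Γ|)/(1 − |Γ|) = 1.65/0.349

VSWR ≈ 4.72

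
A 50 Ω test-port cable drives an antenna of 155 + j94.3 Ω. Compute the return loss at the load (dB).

Γ = (105 + j94.3)/(205 + j94.3), |Γ| = 0.625
RL = −20·log₁₀|Γ| = −20·log₁₀(0.625)

RL ≈ 4.08 dB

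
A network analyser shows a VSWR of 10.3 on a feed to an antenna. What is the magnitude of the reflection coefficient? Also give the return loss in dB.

|Γ| ≈ 0.823; return loss ≈ 1.69 dB

|Γ| = (S − 1)/(S + 1) = (10.3 − 1)/(10.3 + 1) = 9.3/11.3
RL = −20·log₁₀|Γ| = −20·log₁₀(0.823)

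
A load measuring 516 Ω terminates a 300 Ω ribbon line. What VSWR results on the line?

VSWR ≈ 1.72

Γ = (516 − 300)/(516 + 300) = 0.265
VSWR = (1 + 0.265)/(1 − 0.265)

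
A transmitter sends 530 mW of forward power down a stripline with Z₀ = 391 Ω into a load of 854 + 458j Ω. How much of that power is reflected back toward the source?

|Γ| = |(463 + j458)/(1245 + j458)| = 0.491
|Γ|² = 0.241
P_refl = |Γ|²·P_inc = 128 mW, P_del = (1 − |Γ|²)·P_inc = 402 mW

P_reflected ≈ 128 mW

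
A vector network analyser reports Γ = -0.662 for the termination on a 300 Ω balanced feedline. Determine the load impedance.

Z_L = Z_0·(1 + Γ)/(1 − Γ) = 300·(0.338)/(1.66)

Z_L ≈ 61 Ω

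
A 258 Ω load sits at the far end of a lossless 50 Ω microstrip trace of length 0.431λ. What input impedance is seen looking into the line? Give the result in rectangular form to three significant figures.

Z_in ≈ 46.7 + j88.5 Ω

βl = 2π × 0.431 = 155°
tan(βl) = tan(155°) = -0.463
Z_in = Z_0·(Z_L + jZ_0·tanβl)/(Z_0 + jZ_L·tanβl)
     = 50·(258 − j23.1)/(50 − j119)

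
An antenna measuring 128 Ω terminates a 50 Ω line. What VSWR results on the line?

VSWR ≈ 2.56

Γ = (128 − 50)/(128 + 50) = 0.438
VSWR = (1 + 0.438)/(1 − 0.438)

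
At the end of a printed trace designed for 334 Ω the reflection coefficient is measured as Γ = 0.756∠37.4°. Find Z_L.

Z_L = Z_0·(1 + Γ)/(1 − Γ) = 334·(1.6 + j0.459)/(0.399 − j0.459)

Z_L ≈ 386 + j828 Ω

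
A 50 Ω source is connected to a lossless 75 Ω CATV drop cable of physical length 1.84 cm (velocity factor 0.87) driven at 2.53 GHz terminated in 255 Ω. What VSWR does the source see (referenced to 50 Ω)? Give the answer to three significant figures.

VSWR ≈ 2.85

λ = v/f = 0.87·c / 2.53 GHz = 0.103 m
βl = 2π·l/λ = 2π × 0.178 = 64.2°
tan(βl) = 2.07
Z_in = Z_0·(Z_L + jZ_0·tanβl)/(Z_0 + jZ_L·tanβl) = 26.7 − j32.5 Ω
Γ_s = (Z_in − Z_s)/(Z_in + Z_s) = (-23.3 − j32.5)/(76.7 − j32.5), |Γ_s| = 0.48
VSWR = (1 + |Γ_s|)/(1 − |Γ_s|)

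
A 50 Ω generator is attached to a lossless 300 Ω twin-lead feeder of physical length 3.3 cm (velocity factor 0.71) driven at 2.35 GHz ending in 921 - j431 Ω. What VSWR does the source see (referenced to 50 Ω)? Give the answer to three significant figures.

λ = v/f = 0.71·c / 2.35 GHz = 0.0906 m
βl = 2π·l/λ = 2π × 0.364 = 131°
tan(βl) = -1.15
Z_in = Z_0·(Z_L + jZ_0·tanβl)/(Z_0 + jZ_L·tanβl) = 166 + j292 Ω
Γ_s = (Z_in − Z_s)/(Z_in + Z_s) = (116 + j292)/(216 + j292), |Γ_s| = 0.865
VSWR = (1 + |Γ_s|)/(1 − |Γ_s|)

VSWR ≈ 13.8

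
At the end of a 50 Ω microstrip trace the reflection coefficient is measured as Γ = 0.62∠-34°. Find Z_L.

Z_L = Z_0·(1 + Γ)/(1 − Γ) = 50·(1.51 − j0.347)/(0.486 + j0.347)

Z_L ≈ 86.4 − j97.3 Ω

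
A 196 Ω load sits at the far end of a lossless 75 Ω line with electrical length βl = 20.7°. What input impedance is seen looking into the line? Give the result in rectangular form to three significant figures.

tan(βl) = tan(20.7°) = 0.378
Z_in = Z_0·(Z_L + jZ_0·tanβl)/(Z_0 + jZ_L·tanβl)
     = 75·(196 + j28.3)/(75 + j74.1)

Z_in ≈ 113 − j83.6 Ω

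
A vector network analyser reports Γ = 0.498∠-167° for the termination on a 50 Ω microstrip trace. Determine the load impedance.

Z_L = Z_0·(1 + Γ)/(1 − Γ) = 50·(0.515 − j0.112)/(1.49 + j0.112)

Z_L ≈ 16.9 − j5.05 Ω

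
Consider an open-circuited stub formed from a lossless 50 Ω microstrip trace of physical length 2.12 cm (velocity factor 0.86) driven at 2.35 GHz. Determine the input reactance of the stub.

X_in ≈ -18.7 Ω (capacitive)

λ = v/f = 0.86·c / 2.35 GHz = 0.11 m
βl = 2π·l/λ = 2π × 0.193 = 69.5°
tan(βl) = 2.68
For an open-circuited stub, Z_in = −jZ_0·cot(βl) = −jZ_0/tan(βl)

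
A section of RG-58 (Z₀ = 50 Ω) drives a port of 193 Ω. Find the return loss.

RL ≈ 4.61 dB

Γ = (193 − 50)/(193 + 50) = 0.588
RL = −20·log₁₀|Γ| = −20·log₁₀(0.588)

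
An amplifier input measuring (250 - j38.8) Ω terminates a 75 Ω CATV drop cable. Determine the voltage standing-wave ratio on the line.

VSWR ≈ 3.42

Γ = (Z_L − Z_0)/(Z_L + Z_0) = (175 − j38.8)/(325 − j38.8)
|Γ| = 179/327 = 0.548
VSWR = (1 + |Γ|)/(1 − |Γ|) = 1.55/0.452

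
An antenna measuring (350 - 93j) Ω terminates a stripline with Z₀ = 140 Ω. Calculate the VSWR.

VSWR ≈ 2.71

Γ = (Z_L − Z_0)/(Z_L + Z_0) = (210 − j93)/(490 − j93)
|Γ| = 230/499 = 0.46
VSWR = (1 + |Γ|)/(1 − |Γ|) = 1.46/0.54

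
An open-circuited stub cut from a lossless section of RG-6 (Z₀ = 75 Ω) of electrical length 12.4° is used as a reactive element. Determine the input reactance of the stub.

X_in ≈ -341 Ω (capacitive)

tan(βl) = 0.22
For an open-circuited stub, Z_in = −jZ_0·cot(βl) = −jZ_0/tan(βl)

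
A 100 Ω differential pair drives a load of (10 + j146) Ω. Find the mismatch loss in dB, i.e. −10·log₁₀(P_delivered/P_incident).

mismatch loss ≈ 9.22 dB

Γ = (-90 + j146)/(110 + j146), |Γ| = 0.938
|Γ|² = 0.88, so P_del/P_inc = 1 − |Γ|² = 0.12
ML = −10·log₁₀(1 − |Γ|²)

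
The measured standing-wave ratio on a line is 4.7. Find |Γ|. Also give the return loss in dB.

|Γ| ≈ 0.649; return loss ≈ 3.75 dB

|Γ| = (S − 1)/(S + 1) = (4.7 − 1)/(4.7 + 1) = 3.7/5.7
RL = −20·log₁₀|Γ| = −20·log₁₀(0.649)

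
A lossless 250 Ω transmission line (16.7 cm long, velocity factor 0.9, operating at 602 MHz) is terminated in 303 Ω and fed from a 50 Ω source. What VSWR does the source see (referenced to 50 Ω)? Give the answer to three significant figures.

λ = v/f = 0.9·c / 602 MHz = 0.449 m
βl = 2π·l/λ = 2π × 0.372 = 134°
tan(βl) = -1.03
Z_in = Z_0·(Z_L + jZ_0·tanβl)/(Z_0 + jZ_L·tanβl) = 244 + j47.2 Ω
Γ_s = (Z_in − Z_s)/(Z_in + Z_s) = (194 + j47.2)/(294 + j47.2), |Γ_s| = 0.67
VSWR = (1 + |Γ_s|)/(1 − |Γ_s|)

VSWR ≈ 5.07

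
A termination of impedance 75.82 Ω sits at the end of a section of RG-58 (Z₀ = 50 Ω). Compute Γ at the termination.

Γ = (Z_L − Z_0)/(Z_L + Z_0) = (75.82 − 50)/(75.82 + 50) = 25.82/125.8

Γ = 0.205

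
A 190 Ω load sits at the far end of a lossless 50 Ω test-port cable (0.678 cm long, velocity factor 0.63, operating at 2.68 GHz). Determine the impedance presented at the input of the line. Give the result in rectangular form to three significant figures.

Z_in ≈ 35.6 − j58.9 Ω

λ = v/f = 0.63·c / 2.68 GHz = 0.0705 m
βl = 2π·l/λ = 2π × 0.0961 = 34.6°
tan(βl) = tan(34.6°) = 0.69
Z_in = Z_0·(Z_L + jZ_0·tanβl)/(Z_0 + jZ_L·tanβl)
     = 50·(190 + j34.5)/(50 + j131)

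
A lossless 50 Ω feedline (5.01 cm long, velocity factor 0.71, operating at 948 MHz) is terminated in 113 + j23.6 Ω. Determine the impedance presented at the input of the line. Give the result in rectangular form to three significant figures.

λ = v/f = 0.71·c / 948 MHz = 0.225 m
βl = 2π·l/λ = 2π × 0.223 = 80.3°
tan(βl) = tan(80.3°) = 5.83
Z_in = Z_0·(Z_L + jZ_0·tanβl)/(Z_0 + jZ_L·tanβl)
     = 50·(113 + j315)/(-87.7 + j659)

Z_in ≈ 22.4 − j11.5 Ω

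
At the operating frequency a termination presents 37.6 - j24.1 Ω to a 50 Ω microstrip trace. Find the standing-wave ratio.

VSWR ≈ 1.85

Γ = (Z_L − Z_0)/(Z_L + Z_0) = (-12.4 − j24.1)/(87.6 − j24.1)
|Γ| = 27.1/90.9 = 0.298
VSWR = (1 + |Γ|)/(1 − |Γ|) = 1.3/0.702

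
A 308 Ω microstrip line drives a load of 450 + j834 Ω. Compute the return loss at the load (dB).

Γ = (142 + j834)/(758 + j834), |Γ| = 0.751
RL = −20·log₁₀|Γ| = −20·log₁₀(0.751)

RL ≈ 2.49 dB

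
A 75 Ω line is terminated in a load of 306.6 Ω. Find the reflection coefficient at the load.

Γ = (Z_L − Z_0)/(Z_L + Z_0) = (306.6 − 75)/(306.6 + 75) = 231.6/381.6

Γ = 0.607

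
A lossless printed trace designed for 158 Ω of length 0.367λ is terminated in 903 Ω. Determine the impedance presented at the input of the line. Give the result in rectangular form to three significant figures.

Z_in ≈ 49 + j135 Ω

βl = 2π × 0.367 = 132°
tan(βl) = tan(132°) = -1.11
Z_in = Z_0·(Z_L + jZ_0·tanβl)/(Z_0 + jZ_L·tanβl)
     = 158·(903 − j175)/(158 − j999)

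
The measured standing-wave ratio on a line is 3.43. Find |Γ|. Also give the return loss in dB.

|Γ| = (S − 1)/(S + 1) = (3.43 − 1)/(3.43 + 1) = 2.43/4.43
RL = −20·log₁₀|Γ| = −20·log₁₀(0.549)

|Γ| ≈ 0.549; return loss ≈ 5.22 dB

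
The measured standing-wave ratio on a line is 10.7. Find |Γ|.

|Γ| ≈ 0.829

|Γ| = (S − 1)/(S + 1) = (10.7 − 1)/(10.7 + 1) = 9.7/11.7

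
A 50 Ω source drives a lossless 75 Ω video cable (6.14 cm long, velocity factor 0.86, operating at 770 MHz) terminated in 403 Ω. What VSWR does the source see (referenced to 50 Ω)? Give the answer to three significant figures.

λ = v/f = 0.86·c / 770 MHz = 0.335 m
βl = 2π·l/λ = 2π × 0.183 = 66°
tan(βl) = 2.24
Z_in = Z_0·(Z_L + jZ_0·tanβl)/(Z_0 + jZ_L·tanβl) = 16.6 − j32.1 Ω
Γ_s = (Z_in − Z_s)/(Z_in + Z_s) = (-33.4 − j32.1)/(66.6 − j32.1), |Γ_s| = 0.626
VSWR = (1 + |Γ_s|)/(1 − |Γ_s|)

VSWR ≈ 4.35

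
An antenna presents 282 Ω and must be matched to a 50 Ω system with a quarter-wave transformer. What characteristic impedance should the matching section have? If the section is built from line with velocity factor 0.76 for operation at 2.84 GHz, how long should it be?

Z_qwt ≈ 119 Ω; length ≈ 2.01 cm

Z_qwt = √(Z_0·R_L) = √(50 × 282) = √14100
λ = 0.76·c/f = 0.0803 m, so l = λ/4 = 0.0201 m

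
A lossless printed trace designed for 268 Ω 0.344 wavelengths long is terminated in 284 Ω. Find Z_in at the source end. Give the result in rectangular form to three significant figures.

βl = 2π × 0.344 = 124°
tan(βl) = tan(124°) = -1.49
Z_in = Z_0·(Z_L + jZ_0·tanβl)/(Z_0 + jZ_L·tanβl)
     = 268·(284 − j400)/(268 − j424)

Z_in ≈ 262 + j14.1 Ω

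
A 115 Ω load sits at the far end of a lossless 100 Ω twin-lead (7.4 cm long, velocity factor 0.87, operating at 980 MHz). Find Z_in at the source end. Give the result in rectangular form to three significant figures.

Z_in ≈ 87.6 + j4.21 Ω

λ = v/f = 0.87·c / 980 MHz = 0.266 m
βl = 2π·l/λ = 2π × 0.278 = 100°
tan(βl) = tan(100°) = -5.66
Z_in = Z_0·(Z_L + jZ_0·tanβl)/(Z_0 + jZ_L·tanβl)
     = 100·(115 − j566)/(100 − j650)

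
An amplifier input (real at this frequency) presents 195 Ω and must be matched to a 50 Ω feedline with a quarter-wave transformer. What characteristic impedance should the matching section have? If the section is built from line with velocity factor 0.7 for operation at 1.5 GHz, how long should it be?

Z_qwt ≈ 98.7 Ω; length ≈ 3.5 cm

Z_qwt = √(Z_0·R_L) = √(50 × 195) = √9750
λ = 0.7·c/f = 0.14 m, so l = λ/4 = 0.035 m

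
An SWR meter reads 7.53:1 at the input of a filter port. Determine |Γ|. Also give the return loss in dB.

|Γ| = (S − 1)/(S + 1) = (7.53 − 1)/(7.53 + 1) = 6.53/8.53
RL = −20·log₁₀|Γ| = −20·log₁₀(0.766)

|Γ| ≈ 0.766; return loss ≈ 2.32 dB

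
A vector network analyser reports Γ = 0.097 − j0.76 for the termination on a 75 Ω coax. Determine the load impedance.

Z_L ≈ 22.2 − j81.8 Ω

Z_L = Z_0·(1 + Γ)/(1 − Γ) = 75·(1.1 − j0.76)/(0.903 + j0.76)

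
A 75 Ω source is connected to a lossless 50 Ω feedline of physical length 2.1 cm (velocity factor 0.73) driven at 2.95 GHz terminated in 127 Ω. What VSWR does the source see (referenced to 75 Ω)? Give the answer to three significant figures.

VSWR ≈ 3.73

λ = v/f = 0.73·c / 2.95 GHz = 0.0742 m
βl = 2π·l/λ = 2π × 0.283 = 102°
tan(βl) = -4.77
Z_in = Z_0·(Z_L + jZ_0·tanβl)/(Z_0 + jZ_L·tanβl) = 20.4 + j8.79 Ω
Γ_s = (Z_in − Z_s)/(Z_in + Z_s) = (-54.6 + j8.79)/(95.4 + j8.79), |Γ_s| = 0.577
VSWR = (1 + |Γ_s|)/(1 − |Γ_s|)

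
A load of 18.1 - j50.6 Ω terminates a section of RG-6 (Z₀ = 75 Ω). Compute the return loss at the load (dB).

Γ = (-56.9 − j50.6)/(93.1 − j50.6), |Γ| = 0.719
RL = −20·log₁₀|Γ| = −20·log₁₀(0.719)

RL ≈ 2.87 dB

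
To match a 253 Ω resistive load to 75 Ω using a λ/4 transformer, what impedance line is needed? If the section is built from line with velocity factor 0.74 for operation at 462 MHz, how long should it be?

Z_qwt = √(Z_0·R_L) = √(75 × 253) = √18980
λ = 0.74·c/f = 0.481 m, so l = λ/4 = 0.12 m

Z_qwt ≈ 138 Ω; length ≈ 12 cm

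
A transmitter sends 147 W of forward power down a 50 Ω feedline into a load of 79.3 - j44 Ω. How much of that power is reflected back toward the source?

P_reflected ≈ 22 W

|Γ| = |(29.3 − j44)/(129.3 − j44)| = 0.387
|Γ|² = 0.15
P_refl = |Γ|²·P_inc = 22 W, P_del = (1 − |Γ|²)·P_inc = 125 W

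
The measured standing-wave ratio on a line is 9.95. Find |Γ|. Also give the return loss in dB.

|Γ| = (S − 1)/(S + 1) = (9.95 − 1)/(9.95 + 1) = 8.95/10.9
RL = −20·log₁₀|Γ| = −20·log₁₀(0.817)

|Γ| ≈ 0.817; return loss ≈ 1.75 dB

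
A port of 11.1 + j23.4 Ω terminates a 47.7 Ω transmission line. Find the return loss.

RL ≈ 3.27 dB

Γ = (-36.6 + j23.4)/(58.8 + j23.4), |Γ| = 0.686
RL = −20·log₁₀|Γ| = −20·log₁₀(0.686)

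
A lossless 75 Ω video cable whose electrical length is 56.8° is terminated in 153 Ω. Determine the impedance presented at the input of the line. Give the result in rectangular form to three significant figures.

Z_in ≈ 47.6 − j33.8 Ω

tan(βl) = tan(56.8°) = 1.53
Z_in = Z_0·(Z_L + jZ_0·tanβl)/(Z_0 + jZ_L·tanβl)
     = 75·(153 + j115)/(75 + j234)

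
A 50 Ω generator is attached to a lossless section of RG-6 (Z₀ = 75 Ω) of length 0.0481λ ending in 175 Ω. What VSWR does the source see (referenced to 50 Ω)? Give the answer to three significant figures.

βl = 2π × 0.0481 = 17.3°
tan(βl) = 0.312
Z_in = Z_0·(Z_L + jZ_0·tanβl)/(Z_0 + jZ_L·tanβl) = 126 − j68 Ω
Γ_s = (Z_in − Z_s)/(Z_in + Z_s) = (75.6 − j68)/(176 − j68), |Γ_s| = 0.54
VSWR = (1 + |Γ_s|)/(1 − |Γ_s|)

VSWR ≈ 3.35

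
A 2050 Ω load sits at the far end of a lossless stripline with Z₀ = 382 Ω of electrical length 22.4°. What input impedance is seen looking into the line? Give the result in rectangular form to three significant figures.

tan(βl) = tan(22.4°) = 0.412
Z_in = Z_0·(Z_L + jZ_0·tanβl)/(Z_0 + jZ_L·tanβl)
     = 382·(2050 + j157)/(382 + j845)

Z_in ≈ 407 − j743 Ω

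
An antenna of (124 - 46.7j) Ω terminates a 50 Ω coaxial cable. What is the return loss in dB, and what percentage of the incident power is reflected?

RL ≈ 6.27 dB; 23.6% of incident power reflected

Γ = (74 − j46.7)/(174 − j46.7), |Γ| = 0.486
RL = −20·log₁₀(0.486) = 6.27 dB
P_refl/P_inc = |Γ|² = 0.236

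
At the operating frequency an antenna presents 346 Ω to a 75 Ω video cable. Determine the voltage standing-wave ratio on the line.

Γ = (346 − 75)/(346 + 75) = 0.644
VSWR = (1 + 0.644)/(1 − 0.644)

VSWR ≈ 4.61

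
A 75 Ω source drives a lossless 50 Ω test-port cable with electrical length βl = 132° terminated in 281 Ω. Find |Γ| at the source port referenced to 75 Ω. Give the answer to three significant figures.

tan(βl) = -1.11
Z_in = Z_0·(Z_L + jZ_0·tanβl)/(Z_0 + jZ_L·tanβl) = 15.7 + j42.5 Ω
Γ_s = (Z_in − Z_s)/(Z_in + Z_s) = (-59.3 + j42.5)/(90.7 + j42.5), |Γ_s| = 0.728

|Γ| ≈ 0.728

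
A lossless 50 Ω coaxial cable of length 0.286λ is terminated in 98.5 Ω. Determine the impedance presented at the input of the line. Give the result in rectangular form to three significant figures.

βl = 2π × 0.286 = 103°
tan(βl) = tan(103°) = -4.35
Z_in = Z_0·(Z_L + jZ_0·tanβl)/(Z_0 + jZ_L·tanβl)
     = 50·(98.5 − j217)/(50 − j428)

Z_in ≈ 26.4 + j8.43 Ω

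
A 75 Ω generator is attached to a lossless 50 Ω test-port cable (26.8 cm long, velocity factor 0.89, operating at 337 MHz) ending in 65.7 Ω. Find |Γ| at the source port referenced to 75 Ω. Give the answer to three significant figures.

|Γ| ≈ 0.284

λ = v/f = 0.89·c / 337 MHz = 0.792 m
βl = 2π·l/λ = 2π × 0.338 = 122°
tan(βl) = -1.61
Z_in = Z_0·(Z_L + jZ_0·tanβl)/(Z_0 + jZ_L·tanβl) = 43.1 + j10.7 Ω
Γ_s = (Z_in − Z_s)/(Z_in + Z_s) = (-31.9 + j10.7)/(118 + j10.7), |Γ_s| = 0.284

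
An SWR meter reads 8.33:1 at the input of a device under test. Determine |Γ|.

|Γ| = (S − 1)/(S + 1) = (8.33 − 1)/(8.33 + 1) = 7.33/9.33

|Γ| ≈ 0.786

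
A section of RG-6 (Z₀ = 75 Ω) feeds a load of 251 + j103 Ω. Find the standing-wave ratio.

Γ = (Z_L − Z_0)/(Z_L + Z_0) = (176 + j103)/(326 + j103)
|Γ| = 204/342 = 0.596
VSWR = (1 + |Γ|)/(1 − |Γ|) = 1.6/0.404

VSWR ≈ 3.96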